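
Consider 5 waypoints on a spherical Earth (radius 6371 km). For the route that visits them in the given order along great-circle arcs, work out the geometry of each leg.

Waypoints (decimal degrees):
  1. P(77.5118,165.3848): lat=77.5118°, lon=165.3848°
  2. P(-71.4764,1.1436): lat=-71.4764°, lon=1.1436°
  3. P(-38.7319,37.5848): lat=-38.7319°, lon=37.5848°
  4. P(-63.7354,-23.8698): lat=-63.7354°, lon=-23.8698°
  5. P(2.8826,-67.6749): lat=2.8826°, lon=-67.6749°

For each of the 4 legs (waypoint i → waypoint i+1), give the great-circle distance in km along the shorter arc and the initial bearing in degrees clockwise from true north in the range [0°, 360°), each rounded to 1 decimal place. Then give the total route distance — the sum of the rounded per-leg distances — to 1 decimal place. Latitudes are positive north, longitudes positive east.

Leg 1: φ1=1.3528361, φ2=-1.2474985, Δφ=-2.6003346, Δλ=-2.8665497 rad; a=sin²(Δφ/2)+cosφ1·cosφ2·sin²(Δλ/2)=0.9959375048; c=2·atan2(√a, √(1-a))=3.014030772; dist=6371·c=19202.390 ≈ 19202.4 km; running total=19202.4 km
Leg 1 bearing: y=sinΔλ·cosφ2=-0.08628230, x=cosφ1·sinφ2-sinφ1·cosφ2·cosΔλ=0.09348438; θ=atan2(y, x)=-42.7058° <0 so +360° → 317.2942° ≈ 317.3°
Leg 2: φ1=-1.2474985, φ2=-0.6759992, Δφ=0.5714993, Δλ=0.6360189 rad; a=sin²(Δφ/2)+cosφ1·cosφ2·sin²(Δλ/2)=0.1036838607; c=2·atan2(√a, √(1-a))=0.655682030; dist=6371·c=4177.350 ≈ 4177.4 km; running total=23379.8 km
Leg 2 bearing: y=sinΔλ·cosφ2=0.46336687, x=cosφ1·sinφ2-sinφ1·cosφ2·cosΔλ=0.39626407; θ=atan2(y, x)=49.4635° ≈ 49.5°
Leg 3: φ1=-0.6759992, φ2=-1.1123926, Δφ=-0.4363934, Δλ=-1.0725851 rad; a=sin²(Δφ/2)+cosφ1·cosφ2·sin²(Δλ/2)=0.1369811939; c=2·atan2(√a, √(1-a))=0.758254218; dist=6371·c=4830.838 ≈ 4830.8 km; running total=28210.6 km
Leg 3 bearing: y=sinΔλ·cosφ2=-0.38872427, x=cosφ1·sinφ2-sinφ1·cosφ2·cosΔλ=-0.56724142; θ=atan2(y, x)=-145.5776° <0 so +360° → 214.4224° ≈ 214.4°
Leg 4: φ1=-1.1123926, φ2=0.0503109, Δφ=1.1627034, Δλ=-0.7645432 rad; a=sin²(Δφ/2)+cosφ1·cosφ2·sin²(Δλ/2)=0.3630688873; c=2·atan2(√a, √(1-a))=1.293389826; dist=6371·c=8240.187 ≈ 8240.2 km; running total=36450.8 km
Leg 4 bearing: y=sinΔλ·cosφ2=-0.69133155, x=cosφ1·sinφ2-sinφ1·cosφ2·cosΔλ=0.66862558; θ=atan2(y, x)=-45.9565° <0 so +360° → 314.0435° ≈ 314.0°

Leg 1: dist=19202.4 km, bearing=317.3°
Leg 2: dist=4177.4 km, bearing=49.5°
Leg 3: dist=4830.8 km, bearing=214.4°
Leg 4: dist=8240.2 km, bearing=314.0°
Total: 36450.8 km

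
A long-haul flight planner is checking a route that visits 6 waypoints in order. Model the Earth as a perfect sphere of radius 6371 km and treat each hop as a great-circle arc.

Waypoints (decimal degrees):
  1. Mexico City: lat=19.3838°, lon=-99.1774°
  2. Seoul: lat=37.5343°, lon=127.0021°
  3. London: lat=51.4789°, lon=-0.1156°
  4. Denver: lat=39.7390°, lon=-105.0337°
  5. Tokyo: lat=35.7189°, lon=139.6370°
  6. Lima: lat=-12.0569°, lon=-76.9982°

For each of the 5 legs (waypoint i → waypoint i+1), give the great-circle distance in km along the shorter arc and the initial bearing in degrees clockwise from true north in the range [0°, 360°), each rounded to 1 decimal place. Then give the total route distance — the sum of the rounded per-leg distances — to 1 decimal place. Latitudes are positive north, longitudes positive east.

Leg 1: φ1=0.3383111, φ2=0.6550971, Δφ=0.3167860, Δλ=3.9475770 rad; a=sin²(Δφ/2)+cosφ1·cosφ2·sin²(Δλ/2)=0.6578706977; c=2·atan2(√a, √(1-a))=1.892034245; dist=6371·c=12054.150 ≈ 12054.2 km; running total=12054.2 km
Leg 1 bearing: y=sinΔλ·cosφ2=-0.57215134, x=cosφ1·sinφ2-sinφ1·cosφ2·cosΔλ=0.75693475; θ=atan2(y, x)=-37.0849° <0 so +360° → 322.9151° ≈ 322.9°
Leg 2: φ1=0.6550971, φ2=0.8984763, Δφ=0.2433792, Δλ=-2.2186224 rad; a=sin²(Δφ/2)+cosφ1·cosφ2·sin²(Δλ/2)=0.4106889140; c=2·atan2(√a, √(1-a))=1.391210403; dist=6371·c=8863.401 ≈ 8863.4 km; running total=20917.6 km
Leg 2 bearing: y=sinΔλ·cosφ2=-0.49662143, x=cosφ1·sinφ2-sinφ1·cosφ2·cosΔλ=0.84938877; θ=atan2(y, x)=-30.3140° <0 so +360° → 329.6860° ≈ 329.7°
Leg 3: φ1=0.8984763, φ2=0.6935764, Δφ=-0.2048999, Δλ=-1.8311663 rad; a=sin²(Δφ/2)+cosφ1·cosφ2·sin²(Δλ/2)=0.3115612257; c=2·atan2(√a, √(1-a))=1.184373372; dist=6371·c=7545.643 ≈ 7545.6 km; running total=28463.2 km
Leg 3 bearing: y=sinΔλ·cosφ2=-0.74304648, x=cosφ1·sinφ2-sinφ1·cosφ2·cosΔλ=0.55303277; θ=atan2(y, x)=-53.3405° <0 so +360° → 306.6595° ≈ 306.7°
Leg 4: φ1=0.6935764, φ2=0.6234124, Δφ=-0.0701640, Δλ=4.2703093 rad; a=sin²(Δφ/2)+cosφ1·cosφ2·sin²(Δλ/2)=0.4469353035; c=2·atan2(√a, √(1-a))=1.464466687; dist=6371·c=9330.117 ≈ 9330.1 km; running total=37793.3 km
Leg 4 bearing: y=sinΔλ·cosφ2=-0.73383895, x=cosφ1·sinφ2-sinφ1·cosφ2·cosΔλ=0.67098208; θ=atan2(y, x)=-47.5619° <0 so +360° → 312.4381° ≈ 312.4°
Leg 5: φ1=0.6234124, φ2=-0.2104326, Δφ=-0.8338450, Δλ=-3.7809975 rad; a=sin²(Δφ/2)+cosφ1·cosφ2·sin²(Δλ/2)=0.8795394027; c=2·atan2(√a, √(1-a))=2.432693224; dist=6371·c=15498.689 ≈ 15498.7 km; running total=53292.0 km
Leg 5 bearing: y=sinΔλ·cosφ2=0.58355476, x=cosφ1·sinφ2-sinφ1·cosφ2·cosΔλ=0.28855364; θ=atan2(y, x)=63.6887° ≈ 63.7°

Leg 1: dist=12054.2 km, bearing=322.9°
Leg 2: dist=8863.4 km, bearing=329.7°
Leg 3: dist=7545.6 km, bearing=306.7°
Leg 4: dist=9330.1 km, bearing=312.4°
Leg 5: dist=15498.7 km, bearing=63.7°
Total: 53292.0 km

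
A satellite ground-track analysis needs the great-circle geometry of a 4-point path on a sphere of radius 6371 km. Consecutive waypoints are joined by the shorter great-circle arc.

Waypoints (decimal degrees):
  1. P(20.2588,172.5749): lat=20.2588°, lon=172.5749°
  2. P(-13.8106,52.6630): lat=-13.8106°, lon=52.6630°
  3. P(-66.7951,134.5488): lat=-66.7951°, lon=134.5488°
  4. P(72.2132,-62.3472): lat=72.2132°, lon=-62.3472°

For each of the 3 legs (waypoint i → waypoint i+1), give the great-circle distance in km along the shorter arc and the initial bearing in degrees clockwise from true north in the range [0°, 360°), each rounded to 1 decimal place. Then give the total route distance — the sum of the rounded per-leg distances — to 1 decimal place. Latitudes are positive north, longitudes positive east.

Leg 1: dist=13618.8 km, bearing=266.2°
Leg 2: dist=8243.2 km, bearing=156.1°
Leg 3: dist=19128.7 km, bearing=39.8°
Total: 40990.7 km

Leg 1: φ1=0.3535828, φ2=-0.2410404, Δφ=-0.5946232, Δλ=-2.0928575 rad; a=sin²(Δφ/2)+cosφ1·cosφ2·sin²(Δλ/2)=0.7684758802; c=2·atan2(√a, √(1-a))=2.137615948; dist=6371·c=13618.751 ≈ 13618.8 km; running total=13618.8 km
Leg 1 bearing: y=sinΔλ·cosφ2=-0.84173432, x=cosφ1·sinφ2-sinφ1·cosφ2·cosΔλ=-0.05626845; θ=atan2(y, x)=-93.8244° <0 so +360° → 266.1756° ≈ 266.2°
Leg 2: φ1=-0.2410404, φ2=-1.1657944, Δφ=-0.9247540, Δλ=1.4291768 rad; a=sin²(Δφ/2)+cosφ1·cosφ2·sin²(Δλ/2)=0.3632957700; c=2·atan2(√a, √(1-a))=1.293861597; dist=6371·c=8243.192 ≈ 8243.2 km; running total=21862.0 km
Leg 2 bearing: y=sinΔλ·cosφ2=0.39007586, x=cosφ1·sinφ2-sinφ1·cosφ2·cosΔλ=-0.87925459; θ=atan2(y, x)=156.0758° ≈ 156.1°
Leg 3: φ1=-1.1657944, φ2=1.2603581, Δφ=2.4261525, Δλ=-3.4364835 rad; a=sin²(Δφ/2)+cosφ1·cosφ2·sin²(Δλ/2)=0.9951682738; c=2·atan2(√a, √(1-a))=3.002459218; dist=6371·c=19128.668 ≈ 19128.7 km; running total=40990.7 km
Leg 3 bearing: y=sinΔλ·cosφ2=0.08878212, x=cosφ1·sinφ2-sinφ1·cosφ2·cosΔλ=0.10654228; θ=atan2(y, x)=39.8046° ≈ 39.8°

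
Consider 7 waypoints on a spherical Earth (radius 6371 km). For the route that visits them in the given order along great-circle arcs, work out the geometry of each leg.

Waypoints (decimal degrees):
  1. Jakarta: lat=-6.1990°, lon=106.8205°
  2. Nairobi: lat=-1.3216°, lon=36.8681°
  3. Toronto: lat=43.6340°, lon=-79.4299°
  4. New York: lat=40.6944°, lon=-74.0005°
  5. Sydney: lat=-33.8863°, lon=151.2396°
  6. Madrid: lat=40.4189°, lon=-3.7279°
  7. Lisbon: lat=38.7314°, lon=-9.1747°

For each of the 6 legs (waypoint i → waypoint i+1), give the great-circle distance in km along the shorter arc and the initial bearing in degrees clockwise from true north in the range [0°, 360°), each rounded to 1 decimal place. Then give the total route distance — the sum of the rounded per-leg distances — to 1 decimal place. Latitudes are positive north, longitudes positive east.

Leg 1: dist=7775.7 km, bearing=270.9°
Leg 2: dist=12194.0 km, bearing=316.4°
Leg 3: dist=554.0 km, bearing=124.3°
Leg 4: dist=15987.3 km, bearing=266.0°
Leg 5: dist=17690.0 km, bearing=295.5°
Leg 6: dist=503.0 km, bearing=249.9°
Total: 54704.0 km

Leg 1: φ1=-0.1081930, φ2=-0.0230663, Δφ=0.0851267, Δλ=-1.2208997 rad; a=sin²(Δφ/2)+cosφ1·cosφ2·sin²(Δλ/2)=0.3284019215; c=2·atan2(√a, √(1-a))=1.220478703; dist=6371·c=7775.670 ≈ 7775.7 km; running total=7775.7 km
Leg 1 bearing: y=sinΔλ·cosφ2=-0.93915826, x=cosφ1·sinφ2-sinφ1·cosφ2·cosΔλ=0.01407709; θ=atan2(y, x)=-89.1413° <0 so +360° → 270.8587° ≈ 270.9°
Leg 2: φ1=-0.0230663, φ2=0.7615570, Δφ=0.7846232, Δλ=-2.0297830 rad; a=sin²(Δφ/2)+cosφ1·cosφ2·sin²(Δλ/2)=0.6682429083; c=2·atan2(√a, √(1-a))=1.913978935; dist=6371·c=12193.960 ≈ 12194.0 km; running total=19969.7 km
Leg 2 bearing: y=sinΔλ·cosφ2=-0.64885446, x=cosφ1·sinφ2-sinφ1·cosφ2·cosΔλ=0.68246992; θ=atan2(y, x)=-43.5536° <0 so +360° → 316.4464° ≈ 316.4°
Leg 3: φ1=0.7615570, φ2=0.7102513, Δφ=-0.0513057, Δλ=0.0947609 rad; a=sin²(Δφ/2)+cosφ1·cosφ2·sin²(Δλ/2)=0.0018889077; c=2·atan2(√a, √(1-a))=0.086950519; dist=6371·c=553.962 ≈ 554.0 km; running total=20523.7 km
Leg 3 bearing: y=sinΔλ·cosφ2=0.07174006, x=cosφ1·sinφ2-sinφ1·cosφ2·cosΔλ=-0.04893591; θ=atan2(y, x)=124.2990° ≈ 124.3°
Leg 4: φ1=0.7102513, φ2=-0.5914275, Δφ=-1.3016788, Δλ=3.9311814 rad; a=sin²(Δφ/2)+cosφ1·cosφ2·sin²(Δλ/2)=0.9033642368; c=2·atan2(√a, √(1-a))=2.509391026; dist=6371·c=15987.330 ≈ 15987.3 km; running total=36511.0 km
Leg 4 bearing: y=sinΔλ·cosφ2=-0.58945629, x=cosφ1·sinφ2-sinφ1·cosφ2·cosΔλ=-0.04159871; θ=atan2(y, x)=-94.0367° <0 so +360° → 265.9633° ≈ 266.0°
Leg 5: φ1=-0.5914275, φ2=0.7054429, Δφ=1.2968704, Δλ=-2.7046931 rad; a=sin²(Δφ/2)+cosφ1·cosφ2·sin²(Δλ/2)=0.9670706266; c=2·atan2(√a, √(1-a))=2.776641661; dist=6371·c=17689.984 ≈ 17690.0 km; running total=54201.0 km
Leg 5 bearing: y=sinΔλ·cosφ2=-0.32214096, x=cosφ1·sinφ2-sinφ1·cosφ2·cosΔλ=0.15364023; θ=atan2(y, x)=-64.5019° <0 so +360° → 295.4981° ≈ 295.5°
Leg 6: φ1=0.7054429, φ2=0.6759905, Δφ=-0.0294524, Δλ=-0.0950646 rad; a=sin²(Δφ/2)+cosφ1·cosφ2·sin²(Δλ/2)=0.0015576448; c=2·atan2(√a, √(1-a))=0.078954524; dist=6371·c=503.019 ≈ 503.0 km; running total=54704.0 km
Leg 6 bearing: y=sinΔλ·cosφ2=-0.07404707, x=cosφ1·sinφ2-sinφ1·cosφ2·cosΔλ=-0.02716443; θ=atan2(y, x)=-110.1457° <0 so +360° → 249.8543° ≈ 249.9°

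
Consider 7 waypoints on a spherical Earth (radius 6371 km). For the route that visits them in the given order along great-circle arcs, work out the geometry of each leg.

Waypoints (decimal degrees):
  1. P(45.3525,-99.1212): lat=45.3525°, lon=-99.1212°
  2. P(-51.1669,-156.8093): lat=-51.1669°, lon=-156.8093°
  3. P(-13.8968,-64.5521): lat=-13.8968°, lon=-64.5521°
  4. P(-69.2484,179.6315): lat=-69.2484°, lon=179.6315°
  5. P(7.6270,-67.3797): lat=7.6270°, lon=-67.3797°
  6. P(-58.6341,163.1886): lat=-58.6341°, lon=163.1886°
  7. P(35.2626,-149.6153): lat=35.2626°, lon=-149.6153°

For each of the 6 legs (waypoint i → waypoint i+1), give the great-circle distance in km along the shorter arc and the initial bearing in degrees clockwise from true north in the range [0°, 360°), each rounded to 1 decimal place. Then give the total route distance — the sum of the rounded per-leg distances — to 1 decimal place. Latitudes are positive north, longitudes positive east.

Leg 1: dist=12073.7 km, bearing=214.0°
Leg 2: dist=8963.7 km, bearing=100.5°
Leg 3: dist=9530.5 km, bearing=198.7°
Leg 4: dist=11691.6 km, bearing=109.0°
Leg 5: dist=12917.3 km, bearing=206.6°
Leg 6: dist=11317.5 km, bearing=37.7°
Total: 66494.3 km

Leg 1: φ1=0.7915504, φ2=-0.8930309, Δφ=-1.6845813, Δλ=-1.0068473 rad; a=sin²(Δφ/2)+cosφ1·cosφ2·sin²(Δλ/2)=0.6593267758; c=2·atan2(√a, √(1-a))=1.895104977; dist=6371·c=12073.714 ≈ 12073.7 km; running total=12073.7 km
Leg 1 bearing: y=sinΔλ·cosφ2=-0.52995515, x=cosφ1·sinφ2-sinφ1·cosφ2·cosΔλ=-0.78588005; θ=atan2(y, x)=-146.0064° <0 so +360° → 213.9936° ≈ 214.0°
Leg 2: φ1=-0.8930309, φ2=-0.2425449, Δφ=0.6504860, Δλ=1.6101919 rad; a=sin²(Δφ/2)+cosφ1·cosφ2·sin²(Δλ/2)=0.4184421363; c=2·atan2(√a, √(1-a))=1.406948470; dist=6371·c=8963.669 ≈ 8963.7 km; running total=21037.4 km
Leg 2 bearing: y=sinΔλ·cosφ2=0.96997670, x=cosφ1·sinφ2-sinφ1·cosφ2·cosΔλ=-0.18038419; θ=atan2(y, x)=100.5348° ≈ 100.5°
Leg 3: φ1=-0.2425449, φ2=-1.2086126, Δφ=-0.9660677, Δλ=4.2618078 rad; a=sin²(Δφ/2)+cosφ1·cosφ2·sin²(Δλ/2)=0.4625960545; c=2·atan2(√a, √(1-a))=1.495918486; dist=6371·c=9530.497 ≈ 9530.5 km; running total=30567.9 km
Leg 3 bearing: y=sinΔλ·cosφ2=-0.31895423, x=cosφ1·sinφ2-sinφ1·cosφ2·cosΔλ=-0.94481320; θ=atan2(y, x)=-161.3461° <0 so +360° → 198.6539° ≈ 198.7°
Leg 4: φ1=-1.2086126, φ2=0.1331163, Δφ=1.3417288, Δλ=-4.3111587 rad; a=sin²(Δφ/2)+cosφ1·cosφ2·sin²(Δλ/2)=0.6306339201; c=2·atan2(√a, √(1-a))=1.835131758; dist=6371·c=11691.624 ≈ 11691.6 km; running total=42259.5 km
Leg 4 bearing: y=sinΔλ·cosφ2=0.91243693, x=cosφ1·sinφ2-sinφ1·cosφ2·cosΔλ=-0.31495708; θ=atan2(y, x)=109.0438° ≈ 109.0°
Leg 5: φ1=0.1331163, φ2=-1.0233581, Δφ=-1.1564744, Δλ=4.0241760 rad; a=sin²(Δφ/2)+cosφ1·cosφ2·sin²(Δλ/2)=0.7205016321; c=2·atan2(√a, √(1-a))=2.027512530; dist=6371·c=12917.282 ≈ 12917.3 km; running total=55176.8 km
Leg 5 bearing: y=sinΔλ·cosφ2=-0.40202617, x=cosφ1·sinφ2-sinφ1·cosφ2·cosΔλ=-0.80242824; θ=atan2(y, x)=-153.3886° <0 so +360° → 206.6114° ≈ 206.6°
Leg 6: φ1=-1.0233581, φ2=0.6154485, Δφ=1.6388066, Δλ=-5.4594580 rad; a=sin²(Δφ/2)+cosφ1·cosφ2·sin²(Δλ/2)=0.6020865621; c=2·atan2(√a, √(1-a))=1.776415291; dist=6371·c=11317.542 ≈ 11317.5 km; running total=66494.3 km
Leg 6 bearing: y=sinΔλ·cosφ2=0.59906339, x=cosφ1·sinφ2-sinφ1·cosφ2·cosΔλ=0.77423277; θ=atan2(y, x)=37.7309° ≈ 37.7°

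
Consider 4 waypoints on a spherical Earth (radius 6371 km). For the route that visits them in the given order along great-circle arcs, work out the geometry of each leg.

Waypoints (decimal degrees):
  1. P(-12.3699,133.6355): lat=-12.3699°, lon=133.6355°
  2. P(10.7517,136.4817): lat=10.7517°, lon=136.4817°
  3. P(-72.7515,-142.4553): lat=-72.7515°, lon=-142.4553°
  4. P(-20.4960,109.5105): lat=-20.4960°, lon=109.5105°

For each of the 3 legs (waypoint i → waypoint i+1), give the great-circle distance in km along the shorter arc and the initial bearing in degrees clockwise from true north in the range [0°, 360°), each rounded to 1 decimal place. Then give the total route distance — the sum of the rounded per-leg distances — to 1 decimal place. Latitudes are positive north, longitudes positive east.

Leg 1: φ1=-0.2158955, φ2=0.1876526, Δφ=0.4035480, Δλ=0.0496756 rad; a=sin²(Δφ/2)+cosφ1·cosφ2·sin²(Δλ/2)=0.0407551311; c=2·atan2(√a, √(1-a))=0.406552090; dist=6371·c=2590.143 ≈ 2590.1 km; running total=2590.1 km
Leg 1 bearing: y=sinΔλ·cosφ2=0.04878343, x=cosφ1·sinφ2-sinφ1·cosφ2·cosΔλ=0.39242423; θ=atan2(y, x)=7.0863° ≈ 7.1°
Leg 2: φ1=0.1876526, φ2=-1.2697532, Δφ=-1.4574058, Δλ=-4.8683691 rad; a=sin²(Δφ/2)+cosφ1·cosφ2·sin²(Δλ/2)=0.5664543748; c=2·atan2(√a, √(1-a))=1.704099520; dist=6371·c=10856.818 ≈ 10856.8 km; running total=13446.9 km
Leg 2 bearing: y=sinΔλ·cosφ2=0.29291679, x=cosφ1·sinφ2-sinφ1·cosφ2·cosΔλ=-0.94685533; θ=atan2(y, x)=162.8102° ≈ 162.8°
Leg 3: φ1=-1.2697532, φ2=-0.3577227, Δφ=0.9120305, Δλ=4.3976328 rad; a=sin²(Δφ/2)+cosφ1·cosφ2·sin²(Δλ/2)=0.3757953075; c=2·atan2(√a, √(1-a))=1.319758504; dist=6371·c=8408.181 ≈ 8408.2 km; running total=21855.1 km
Leg 3 bearing: y=sinΔλ·cosφ2=-0.89067850, x=cosφ1·sinφ2-sinφ1·cosφ2·cosΔλ=-0.38076841; θ=atan2(y, x)=-113.1469° <0 so +360° → 246.8531° ≈ 246.9°

Leg 1: dist=2590.1 km, bearing=7.1°
Leg 2: dist=10856.8 km, bearing=162.8°
Leg 3: dist=8408.2 km, bearing=246.9°
Total: 21855.1 km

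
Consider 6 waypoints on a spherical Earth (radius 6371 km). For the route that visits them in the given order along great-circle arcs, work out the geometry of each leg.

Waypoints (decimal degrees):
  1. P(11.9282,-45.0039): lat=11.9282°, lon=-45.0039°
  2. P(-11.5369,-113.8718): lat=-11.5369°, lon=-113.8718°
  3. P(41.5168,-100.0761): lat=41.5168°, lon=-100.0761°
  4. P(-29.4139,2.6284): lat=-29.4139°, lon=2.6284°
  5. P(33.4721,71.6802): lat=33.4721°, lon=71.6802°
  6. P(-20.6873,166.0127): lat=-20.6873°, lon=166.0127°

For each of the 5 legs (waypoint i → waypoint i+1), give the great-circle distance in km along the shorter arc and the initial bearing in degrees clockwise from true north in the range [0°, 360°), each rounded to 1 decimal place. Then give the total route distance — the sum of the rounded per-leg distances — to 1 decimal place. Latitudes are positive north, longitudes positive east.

Leg 1: dist=8037.8 km, bearing=253.6°
Leg 2: dist=6066.4 km, bearing=12.7°
Leg 3: dist=13117.4 km, bearing=105.8°
Leg 4: dist=10078.1 km, bearing=51.2°
Leg 5: dist=11642.3 km, bearing=105.3°
Total: 48942.0 km

Leg 1: φ1=0.2081864, φ2=-0.2013569, Δφ=-0.4095433, Δλ=-1.2019716 rad; a=sin²(Δφ/2)+cosφ1·cosφ2·sin²(Δλ/2)=0.3478643423; c=2·atan2(√a, √(1-a))=1.261622946; dist=6371·c=8037.800 ≈ 8037.8 km; running total=8037.8 km
Leg 1 bearing: y=sinΔλ·cosφ2=-0.91390648, x=cosφ1·sinφ2-sinφ1·cosφ2·cosΔλ=-0.26868925; θ=atan2(y, x)=-106.3834° <0 so +360° → 253.6166° ≈ 253.6°
Leg 2: φ1=-0.2013569, φ2=0.7246049, Δφ=0.9259617, Δλ=0.2407804 rad; a=sin²(Δφ/2)+cosφ1·cosφ2·sin²(Δλ/2)=0.2100487418; c=2·atan2(√a, √(1-a))=0.952187299; dist=6371·c=6066.385 ≈ 6066.4 km; running total=14104.2 km
Leg 2 bearing: y=sinΔλ·cosφ2=0.17855007, x=cosφ1·sinφ2-sinφ1·cosφ2·cosΔλ=0.79487920; θ=atan2(y, x)=12.6600° ≈ 12.7°
Leg 3: φ1=0.7246049, φ2=-0.5133694, Δφ=-1.2379743, Δλ=1.7925317 rad; a=sin²(Δφ/2)+cosφ1·cosφ2·sin²(Δλ/2)=0.7344867325; c=2·atan2(√a, √(1-a))=2.058924471; dist=6371·c=13117.408 ≈ 13117.4 km; running total=27221.6 km
Leg 3 bearing: y=sinΔλ·cosφ2=0.84976792, x=cosφ1·sinφ2-sinφ1·cosφ2·cosΔλ=-0.24074545; θ=atan2(y, x)=105.8178° ≈ 105.8°
Leg 4: φ1=-0.5133694, φ2=0.5841984, Δφ=1.0975678, Δλ=1.2051813 rad; a=sin²(Δφ/2)+cosφ1·cosφ2·sin²(Δλ/2)=0.5055392559; c=2·atan2(√a, √(1-a))=1.581875065; dist=6371·c=10078.126 ≈ 10078.1 km; running total=37299.7 km
Leg 4 bearing: y=sinΔλ·cosφ2=0.77902024, x=cosφ1·sinφ2-sinφ1·cosφ2·cosΔλ=0.62690089; θ=atan2(y, x)=51.1753° ≈ 51.2°
Leg 5: φ1=0.5841984, φ2=-0.3610615, Δφ=-0.9452599, Δλ=1.6464127 rad; a=sin²(Δφ/2)+cosφ1·cosφ2·sin²(Δλ/2)=0.6268952397; c=2·atan2(√a, √(1-a))=1.827393363; dist=6371·c=11642.323 ≈ 11642.3 km; running total=48942.0 km
Leg 5 bearing: y=sinΔλ·cosφ2=0.93284905, x=cosφ1·sinφ2-sinφ1·cosφ2·cosΔλ=-0.25570108; θ=atan2(y, x)=105.3287° ≈ 105.3°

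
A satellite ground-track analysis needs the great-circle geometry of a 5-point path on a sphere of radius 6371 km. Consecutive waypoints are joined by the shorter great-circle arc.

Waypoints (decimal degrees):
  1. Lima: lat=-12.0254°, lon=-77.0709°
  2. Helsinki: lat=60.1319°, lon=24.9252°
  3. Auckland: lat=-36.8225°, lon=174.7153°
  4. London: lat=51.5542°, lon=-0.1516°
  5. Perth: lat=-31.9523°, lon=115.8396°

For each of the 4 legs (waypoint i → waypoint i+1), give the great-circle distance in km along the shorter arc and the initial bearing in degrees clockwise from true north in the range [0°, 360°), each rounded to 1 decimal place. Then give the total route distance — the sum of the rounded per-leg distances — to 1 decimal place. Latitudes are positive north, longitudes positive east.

Leg 1: dist=11828.3 km, bearing=30.5°
Leg 2: dist=16656.6 km, bearing=53.2°
Leg 3: dist=18327.7 km, bearing=347.7°
Leg 4: dist=14479.4 km, bearing=92.8°
Total: 61292.0 km

Leg 1: φ1=-0.2098828, φ2=1.0494996, Δφ=1.2593825, Δλ=1.7801678 rad; a=sin²(Δφ/2)+cosφ1·cosφ2·sin²(Δλ/2)=0.6409540577; c=2·atan2(√a, √(1-a))=1.856578634; dist=6371·c=11828.262 ≈ 11828.3 km; running total=11828.3 km
Leg 1 bearing: y=sinΔλ·cosφ2=0.48712945, x=cosφ1·sinφ2-sinφ1·cosφ2·cosΔλ=0.82657892; θ=atan2(y, x)=30.5122° ≈ 30.5°
Leg 2: φ1=1.0494996, φ2=-0.6426739, Δφ=-1.6921735, Δλ=2.6143304 rad; a=sin²(Δφ/2)+cosφ1·cosφ2·sin²(Δλ/2)=0.9321199140; c=2·atan2(√a, √(1-a))=2.614433696; dist=6371·c=16656.557 ≈ 16656.6 km; running total=28484.9 km
Leg 2 bearing: y=sinΔλ·cosφ2=0.40278503, x=cosφ1·sinφ2-sinφ1·cosφ2·cosΔλ=0.30141954; θ=atan2(y, x)=53.1911° ≈ 53.2°
Leg 3: φ1=-0.6426739, φ2=0.8997905, Δφ=1.5424644, Δλ=-3.0520032 rad; a=sin²(Δφ/2)+cosφ1·cosφ2·sin²(Δλ/2)=0.9825655468; c=2·atan2(√a, √(1-a))=2.876740045; dist=6371·c=18327.711 ≈ 18327.7 km; running total=46812.6 km
Leg 3 bearing: y=sinΔλ·cosφ2=-0.05562994, x=cosφ1·sinφ2-sinφ1·cosφ2·cosΔλ=0.25578757; θ=atan2(y, x)=-12.2699° <0 so +360° → 347.7301° ≈ 347.7°
Leg 4: φ1=0.8997905, φ2=-0.5576728, Δφ=-1.4574634, Δλ=2.0244283 rad; a=sin²(Δφ/2)+cosφ1·cosφ2·sin²(Δλ/2)=0.8228379276; c=2·atan2(√a, √(1-a))=2.272704356; dist=6371·c=14479.399 ≈ 14479.4 km; running total=61292.0 km
Leg 4 bearing: y=sinΔλ·cosφ2=0.76267396, x=cosφ1·sinφ2-sinφ1·cosφ2·cosΔλ=-0.03783026; θ=atan2(y, x)=92.8397° ≈ 92.8°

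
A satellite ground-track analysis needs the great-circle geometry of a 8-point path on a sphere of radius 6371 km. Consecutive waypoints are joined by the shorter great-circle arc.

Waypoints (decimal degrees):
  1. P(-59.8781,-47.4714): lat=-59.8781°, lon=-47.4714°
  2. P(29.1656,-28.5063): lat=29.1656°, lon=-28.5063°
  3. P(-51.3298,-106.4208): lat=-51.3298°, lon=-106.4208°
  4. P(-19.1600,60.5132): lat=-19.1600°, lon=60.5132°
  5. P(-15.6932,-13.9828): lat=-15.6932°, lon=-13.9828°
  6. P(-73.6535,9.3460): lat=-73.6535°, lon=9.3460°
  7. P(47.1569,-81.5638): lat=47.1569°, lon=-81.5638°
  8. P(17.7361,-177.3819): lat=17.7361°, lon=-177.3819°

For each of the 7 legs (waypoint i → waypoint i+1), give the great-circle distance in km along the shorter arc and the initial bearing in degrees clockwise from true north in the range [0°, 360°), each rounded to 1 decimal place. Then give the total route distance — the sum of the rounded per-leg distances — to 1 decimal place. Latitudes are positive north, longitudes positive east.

Leg 1: dist=10052.8 km, bearing=16.5°
Leg 2: dist=11724.6 km, bearing=219.3°
Leg 3: dist=12074.0 km, bearing=167.0°
Leg 4: dist=7852.4 km, bearing=259.6°
Leg 5: dist=6610.1 km, bearing=172.6°
Leg 6: dist=15006.9 km, bearing=286.1°
Leg 7: dist=8998.6 km, bearing=286.3°
Total: 72319.4 km

Leg 1: φ1=-1.0450700, φ2=0.5090357, Δφ=1.5541057, Δλ=0.3310034 rad; a=sin²(Δφ/2)+cosφ1·cosφ2·sin²(Δλ/2)=0.5035489807; c=2·atan2(√a, √(1-a))=1.577894348; dist=6371·c=10052.765 ≈ 10052.8 km; running total=10052.8 km
Leg 1 bearing: y=sinΔλ·cosφ2=0.28378797, x=cosφ1·sinφ2-sinφ1·cosφ2·cosΔλ=0.95886079; θ=atan2(y, x)=16.4868° ≈ 16.5°
Leg 2: φ1=0.5090357, φ2=-0.8958740, Δφ=-1.4049098, Δλ=-1.3598646 rad; a=sin²(Δφ/2)+cosφ1·cosφ2·sin²(Δλ/2)=0.6331267454; c=2·atan2(√a, √(1-a))=1.840300448; dist=6371·c=11724.554 ≈ 11724.6 km; running total=21777.4 km
Leg 2 bearing: y=sinΔλ·cosφ2=-0.61098794, x=cosφ1·sinφ2-sinφ1·cosφ2·cosΔλ=-0.74552184; θ=atan2(y, x)=-140.6639° <0 so +360° → 219.3361° ≈ 219.3°
Leg 3: φ1=-0.8958740, φ2=-0.3344051, Δφ=0.5614689, Δλ=2.9135479 rad; a=sin²(Δφ/2)+cosφ1·cosφ2·sin²(Δλ/2)=0.6593469663; c=2·atan2(√a, √(1-a))=1.895147579; dist=6371·c=12073.985 ≈ 12074.0 km; running total=33851.4 km
Leg 3 bearing: y=sinΔλ·cosφ2=0.21355013, x=cosφ1·sinφ2-sinφ1·cosφ2·cosΔλ=-0.92348823; θ=atan2(y, x)=166.9796° ≈ 167.0°
Leg 4: φ1=-0.3344051, φ2=-0.2738980, Δφ=0.0605071, Δλ=-1.3002005 rad; a=sin²(Δφ/2)+cosφ1·cosφ2·sin²(Δλ/2)=0.3340690934; c=2·atan2(√a, √(1-a))=1.232519770; dist=6371·c=7852.383 ≈ 7852.4 km; running total=41703.8 km
Leg 4 bearing: y=sinΔλ·cosφ2=-0.92769206, x=cosφ1·sinφ2-sinφ1·cosφ2·cosΔλ=-0.17104145; θ=atan2(y, x)=-100.4465° <0 so +360° → 259.5535° ≈ 259.6°
Leg 5: φ1=-0.2738980, φ2=-1.2854961, Δφ=-1.0115981, Δλ=0.4071644 rad; a=sin²(Δφ/2)+cosφ1·cosφ2·sin²(Δλ/2)=0.2458222333; c=2·atan2(√a, √(1-a))=1.037522238; dist=6371·c=6610.054 ≈ 6610.1 km; running total=48313.9 km
Leg 5 bearing: y=sinΔλ·cosφ2=0.11145445, x=cosφ1·sinφ2-sinφ1·cosφ2·cosΔλ=-0.85390430; θ=atan2(y, x)=172.5636° ≈ 172.6°
Leg 6: φ1=-1.2854961, φ2=0.8230432, Δφ=2.1085393, Δλ=-1.5866753 rad; a=sin²(Δφ/2)+cosφ1·cosφ2·sin²(Δλ/2)=0.8533093084; c=2·atan2(√a, √(1-a))=2.355504359; dist=6371·c=15006.918 ≈ 15006.9 km; running total=63320.8 km
Leg 6 bearing: y=sinΔλ·cosφ2=-0.67990732, x=cosφ1·sinφ2-sinφ1·cosφ2·cosΔλ=0.19600041; θ=atan2(y, x)=-73.9190° <0 so +360° → 286.0810° ≈ 286.1°
Leg 7: φ1=0.8230432, φ2=0.3095533, Δφ=-0.5134898, Δλ=-1.6723413 rad; a=sin²(Δφ/2)+cosφ1·cosφ2·sin²(Δλ/2)=0.4211461120; c=2·atan2(√a, √(1-a))=1.412427379; dist=6371·c=8998.575 ≈ 8998.6 km; running total=72319.4 km
Leg 7 bearing: y=sinΔλ·cosφ2=-0.94756331, x=cosφ1·sinφ2-sinφ1·cosφ2·cosΔλ=0.27794250; θ=atan2(y, x)=-73.6524° <0 so +360° → 286.3476° ≈ 286.3°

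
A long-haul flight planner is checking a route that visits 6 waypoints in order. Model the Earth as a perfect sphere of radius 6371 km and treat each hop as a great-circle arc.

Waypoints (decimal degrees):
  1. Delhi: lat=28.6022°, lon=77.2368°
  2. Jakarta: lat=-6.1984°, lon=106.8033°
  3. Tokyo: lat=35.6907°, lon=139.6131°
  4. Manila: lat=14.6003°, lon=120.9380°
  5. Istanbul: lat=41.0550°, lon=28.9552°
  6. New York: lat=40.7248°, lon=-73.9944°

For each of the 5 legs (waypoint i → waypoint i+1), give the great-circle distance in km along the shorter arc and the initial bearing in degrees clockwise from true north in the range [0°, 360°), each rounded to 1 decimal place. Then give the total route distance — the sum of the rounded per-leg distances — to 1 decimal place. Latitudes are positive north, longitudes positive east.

Leg 1: dist=5000.4 km, bearing=136.0°
Leg 2: dist=5782.4 km, bearing=33.9°
Leg 3: dist=2993.5 km, bearing=223.2°
Leg 4: dist=9110.7 km, bearing=310.4°
Leg 5: dist=8063.4 km, bearing=309.3°
Total: 30950.4 km

Leg 1: φ1=0.4992026, φ2=-0.1081825, Δφ=-0.6073851, Δλ=0.5160328 rad; a=sin²(Δφ/2)+cosφ1·cosφ2·sin²(Δλ/2)=0.1462569119; c=2·atan2(√a, √(1-a))=0.784861474; dist=6371·c=5000.352 ≈ 5000.4 km; running total=5000.4 km
Leg 1 bearing: y=sinΔλ·cosφ2=0.49054878, x=cosφ1·sinφ2-sinφ1·cosφ2·cosΔλ=-0.50874867; θ=atan2(y, x)=136.0434° ≈ 136.0°
Leg 2: φ1=-0.1081825, φ2=0.6229202, Δφ=0.7311027, Δλ=0.5726390 rad; a=sin²(Δφ/2)+cosφ1·cosφ2·sin²(Δλ/2)=0.1921837918; c=2·atan2(√a, √(1-a))=0.907608087; dist=6371·c=5782.371 ≈ 5782.4 km; running total=10782.8 km
Leg 2 bearing: y=sinΔλ·cosφ2=0.44008038, x=cosφ1·sinφ2-sinφ1·cosφ2·cosΔλ=0.65370176; θ=atan2(y, x)=33.9489° ≈ 33.9°
Leg 3: φ1=0.6229202, φ2=0.2548233, Δφ=-0.3680969, Δλ=-0.3259420 rad; a=sin²(Δφ/2)+cosφ1·cosφ2·sin²(Δλ/2)=0.0541834345; c=2·atan2(√a, √(1-a))=0.469856803; dist=6371·c=2993.458 ≈ 2993.5 km; running total=13776.3 km
Leg 3 bearing: y=sinΔλ·cosφ2=-0.30986133, x=cosφ1·sinφ2-sinφ1·cosφ2·cosΔλ=-0.33011561; θ=atan2(y, x)=-136.8127° <0 so +360° → 223.1873° ≈ 223.2°
Leg 4: φ1=0.2548233, φ2=0.7165449, Δφ=0.4617216, Δλ=-1.6054027 rad; a=sin²(Δφ/2)+cosφ1·cosφ2·sin²(Δλ/2)=0.4298449925; c=2·atan2(√a, √(1-a))=1.430021807; dist=6371·c=9110.669 ≈ 9110.7 km; running total=22887.0 km
Leg 4 bearing: y=sinΔλ·cosφ2=-0.75362796, x=cosφ1·sinφ2-sinφ1·cosφ2·cosΔλ=0.64215107; θ=atan2(y, x)=-49.5664° <0 so +360° → 310.4336° ≈ 310.4°
Leg 5: φ1=0.7165449, φ2=0.7107818, Δφ=-0.0057631, Δλ=-1.7968095 rad; a=sin²(Δφ/2)+cosφ1·cosφ2·sin²(Δλ/2)=0.3497812735; c=2·atan2(√a, √(1-a))=1.265645064; dist=6371·c=8063.425 ≈ 8063.4 km; running total=30950.4 km
Leg 5 bearing: y=sinΔλ·cosφ2=-0.73857799, x=cosφ1·sinφ2-sinφ1·cosφ2·cosΔλ=0.60352290; θ=atan2(y, x)=-50.7463° <0 so +360° → 309.2537° ≈ 309.3°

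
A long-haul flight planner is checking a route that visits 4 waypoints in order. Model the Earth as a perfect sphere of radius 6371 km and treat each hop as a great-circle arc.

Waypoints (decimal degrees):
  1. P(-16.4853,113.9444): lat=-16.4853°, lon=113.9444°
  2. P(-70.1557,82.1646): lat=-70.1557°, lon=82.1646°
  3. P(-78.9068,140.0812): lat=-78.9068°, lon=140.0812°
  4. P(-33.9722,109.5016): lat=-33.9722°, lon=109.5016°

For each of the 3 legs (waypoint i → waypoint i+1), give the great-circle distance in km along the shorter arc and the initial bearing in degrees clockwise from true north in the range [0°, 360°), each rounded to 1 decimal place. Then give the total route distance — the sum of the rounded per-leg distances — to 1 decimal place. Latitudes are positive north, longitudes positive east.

Leg 1: dist=6345.8 km, bearing=192.3°
Leg 2: dist=1858.9 km, bearing=145.5°
Leg 3: dist=5193.6 km, bearing=324.6°
Total: 13398.3 km

Leg 1: φ1=-0.2877228, φ2=-1.2244480, Δφ=-0.9367252, Δλ=-0.5546621 rad; a=sin²(Δφ/2)+cosφ1·cosφ2·sin²(Δλ/2)=0.2281858141; c=2·atan2(√a, √(1-a))=0.996042280; dist=6371·c=6345.785 ≈ 6345.8 km; running total=6345.8 km
Leg 1 bearing: y=sinΔλ·cosφ2=-0.17878148, x=cosφ1·sinφ2-sinφ1·cosφ2·cosΔλ=-0.82006425; θ=atan2(y, x)=-167.7014° <0 so +360° → 192.2986° ≈ 192.3°
Leg 2: φ1=-1.2244480, φ2=-1.3771835, Δφ=-0.1527355, Δλ=1.0108354 rad; a=sin²(Δφ/2)+cosφ1·cosφ2·sin²(Δλ/2)=0.0211320696; c=2·atan2(√a, √(1-a))=0.291771316; dist=6371·c=1858.875 ≈ 1858.9 km; running total=8204.7 km
Leg 2 bearing: y=sinΔλ·cosφ2=0.16302054, x=cosφ1·sinφ2-sinφ1·cosφ2·cosΔλ=-0.23699436; θ=atan2(y, x)=145.4772° ≈ 145.5°
Leg 3: φ1=-1.3771835, φ2=-0.5929267, Δφ=0.7842567, Δλ=-0.5337147 rad; a=sin²(Δφ/2)+cosφ1·cosφ2·sin²(Δλ/2)=0.1571390725; c=2·atan2(√a, √(1-a))=0.815201346; dist=6371·c=5193.648 ≈ 5193.6 km; running total=13398.3 km
Leg 3 bearing: y=sinΔλ·cosφ2=-0.42189834, x=cosφ1·sinφ2-sinφ1·cosφ2·cosΔλ=0.59311662; θ=atan2(y, x)=-35.4252° <0 so +360° → 324.5748° ≈ 324.6°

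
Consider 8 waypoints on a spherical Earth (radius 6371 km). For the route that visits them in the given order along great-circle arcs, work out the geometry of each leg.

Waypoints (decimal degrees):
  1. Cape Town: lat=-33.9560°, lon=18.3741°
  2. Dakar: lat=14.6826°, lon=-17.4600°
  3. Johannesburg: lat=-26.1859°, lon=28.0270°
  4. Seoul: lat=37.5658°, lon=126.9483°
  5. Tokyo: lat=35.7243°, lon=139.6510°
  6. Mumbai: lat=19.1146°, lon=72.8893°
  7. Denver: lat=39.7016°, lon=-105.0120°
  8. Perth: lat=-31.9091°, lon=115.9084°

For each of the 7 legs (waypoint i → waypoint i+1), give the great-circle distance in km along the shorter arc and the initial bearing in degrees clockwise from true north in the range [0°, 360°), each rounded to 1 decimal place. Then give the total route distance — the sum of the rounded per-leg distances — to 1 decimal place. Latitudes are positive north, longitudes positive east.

Leg 1: dist=6605.8 km, bearing=318.9°
Leg 2: dist=6695.8 km, bearing=132.5°
Leg 3: dist=12486.4 km, bearing=57.8°
Leg 4: dist=1150.7 km, bearing=96.4°
Leg 5: dist=6716.8 km, bearing=273.2°
Leg 6: dist=13471.4 km, bearing=358.1°
Leg 7: dist=16258.7 km, bearing=270.3°
Total: 63385.6 km

Leg 1: φ1=-0.5926440, φ2=0.2562597, Δφ=0.8489037, Δλ=-0.6254230 rad; a=sin²(Δφ/2)+cosφ1·cosφ2·sin²(Δλ/2)=0.2455358826; c=2·atan2(√a, √(1-a))=1.036857063; dist=6371·c=6605.816 ≈ 6605.8 km; running total=6605.8 km
Leg 1 bearing: y=sinΔλ·cosφ2=-0.56632260, x=cosφ1·sinφ2-sinφ1·cosφ2·cosΔλ=0.64828294; θ=atan2(y, x)=-41.1396° <0 so +360° → 318.8604° ≈ 318.9°
Leg 2: φ1=0.2562597, φ2=-0.4570302, Δφ=-0.7132899, Δλ=0.7938979 rad; a=sin²(Δφ/2)+cosφ1·cosφ2·sin²(Δλ/2)=0.2516379500; c=2·atan2(√a, √(1-a))=1.050976122; dist=6371·c=6695.769 ≈ 6695.8 km; running total=13301.6 km
Leg 2 bearing: y=sinΔλ·cosφ2=0.63990469, x=cosφ1·sinφ2-sinφ1·cosφ2·cosΔλ=-0.58633366; θ=atan2(y, x)=132.4985° ≈ 132.5°
Leg 3: φ1=-0.4570302, φ2=0.6556469, Δφ=1.1126771, Δλ=1.7265024 rad; a=sin²(Δφ/2)+cosφ1·cosφ2·sin²(Δλ/2)=0.6896730600; c=2·atan2(√a, √(1-a))=1.959885818; dist=6371·c=12486.433 ≈ 12486.4 km; running total=25788.0 km
Leg 3 bearing: y=sinΔλ·cosφ2=0.78306440, x=cosφ1·sinφ2-sinφ1·cosφ2·cosΔλ=0.49285563; θ=atan2(y, x)=57.8140° ≈ 57.8°
Leg 4: φ1=0.6556469, φ2=0.6235067, Δφ=-0.0321402, Δλ=0.2217039 rad; a=sin²(Δφ/2)+cosφ1·cosφ2·sin²(Δλ/2)=0.0081333792; c=2·atan2(√a, √(1-a))=0.180615901; dist=6371·c=1150.704 ≈ 1150.7 km; running total=26938.7 km
Leg 4 bearing: y=sinΔλ·cosφ2=0.17851638, x=cosφ1·sinφ2-sinφ1·cosφ2·cosΔλ=-0.02002031; θ=atan2(y, x)=96.3989° ≈ 96.4°
Leg 5: φ1=0.6235067, φ2=0.3336127, Δφ=-0.2898940, Δλ=-1.1652115 rad; a=sin²(Δφ/2)+cosφ1·cosφ2·sin²(Δλ/2)=0.2530735344; c=2·atan2(√a, √(1-a))=1.054281149; dist=6371·c=6716.825 ≈ 6716.8 km; running total=33655.5 km
Leg 5 bearing: y=sinΔλ·cosφ2=-0.86821026, x=cosφ1·sinφ2-sinφ1·cosφ2·cosΔλ=0.04816869; θ=atan2(y, x)=-86.8245° <0 so +360° → 273.1755° ≈ 273.2°
Leg 6: φ1=0.3336127, φ2=0.6929236, Δφ=0.3593109, Δλ=-3.1049634 rad; a=sin²(Δφ/2)+cosφ1·cosφ2·sin²(Δλ/2)=0.7586487560; c=2·atan2(√a, √(1-a))=2.114486423; dist=6371·c=13471.393 ≈ 13471.4 km; running total=47126.9 km
Leg 6 bearing: y=sinΔλ·cosφ2=-0.02817555, x=cosφ1·sinφ2-sinφ1·cosφ2·cosΔλ=0.85534170; θ=atan2(y, x)=-1.8867° <0 so +360° → 358.1133° ≈ 358.1°
Leg 7: φ1=0.6929236, φ2=-0.5569189, Δφ=-1.2498425, Δλ=3.8557884 rad; a=sin²(Δφ/2)+cosφ1·cosφ2·sin²(Δλ/2)=0.9155783219; c=2·atan2(√a, √(1-a))=2.551980940; dist=6371·c=16258.671 ≈ 16258.7 km; running total=63385.6 km
Leg 7 bearing: y=sinΔλ·cosφ2=-0.55602987, x=cosφ1·sinφ2-sinφ1·cosφ2·cosΔλ=0.00306845; θ=atan2(y, x)=-89.6838° <0 so +360° → 270.3162° ≈ 270.3°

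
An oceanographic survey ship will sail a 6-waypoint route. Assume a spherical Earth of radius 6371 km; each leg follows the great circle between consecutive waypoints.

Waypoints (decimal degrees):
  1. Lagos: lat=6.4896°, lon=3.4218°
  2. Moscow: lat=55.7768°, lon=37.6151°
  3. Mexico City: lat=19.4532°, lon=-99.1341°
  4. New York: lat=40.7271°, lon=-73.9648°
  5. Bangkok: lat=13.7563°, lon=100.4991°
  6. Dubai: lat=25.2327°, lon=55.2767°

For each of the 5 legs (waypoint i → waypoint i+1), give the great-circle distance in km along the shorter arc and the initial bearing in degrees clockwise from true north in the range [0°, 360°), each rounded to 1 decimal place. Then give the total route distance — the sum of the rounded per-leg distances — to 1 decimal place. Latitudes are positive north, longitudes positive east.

Leg 1: φ1=0.1132649, φ2=0.9734888, Δφ=0.8602239, Δλ=0.5967857 rad; a=sin²(Δφ/2)+cosφ1·cosφ2·sin²(Δλ/2)=0.2221626972; c=2·atan2(√a, √(1-a))=0.981622171; dist=6371·c=6253.915 ≈ 6253.9 km; running total=6253.9 km
Leg 1 bearing: y=sinΔλ·cosφ2=0.31607154, x=cosφ1·sinφ2-sinφ1·cosφ2·cosΔλ=0.76897628; θ=atan2(y, x)=22.3441° ≈ 22.3°
Leg 2: φ1=0.9734888, φ2=0.3395224, Δφ=-0.6339664, Δλ=-2.3867238 rad; a=sin²(Δφ/2)+cosφ1·cosφ2·sin²(Δλ/2)=0.5554431533; c=2·atan2(√a, √(1-a))=1.681911139; dist=6371·c=10715.456 ≈ 10715.5 km; running total=16969.4 km
Leg 2 bearing: y=sinΔλ·cosφ2=-0.64607811, x=cosφ1·sinφ2-sinφ1·cosφ2·cosΔλ=0.75517369; θ=atan2(y, x)=-40.5482° <0 so +360° → 319.4518° ≈ 319.5°
Leg 3: φ1=0.3395224, φ2=0.7108220, Δφ=0.3712996, Δλ=0.4392872 rad; a=sin²(Δφ/2)+cosφ1·cosφ2·sin²(Δλ/2)=0.0679938371; c=2·atan2(√a, √(1-a))=0.527611001; dist=6371·c=3361.410 ≈ 3361.4 km; running total=20330.8 km
Leg 3 bearing: y=sinΔλ·cosφ2=0.32229908, x=cosφ1·sinφ2-sinφ1·cosφ2·cosΔλ=0.38678935; θ=atan2(y, x)=39.8034° ≈ 39.8°
Leg 4: φ1=0.7108220, φ2=0.2400927, Δφ=-0.4707293, Δλ=3.0449695 rad; a=sin²(Δφ/2)+cosφ1·cosφ2·sin²(Δλ/2)=0.7887526996; c=2·atan2(√a, √(1-a))=2.186466043; dist=6371·c=13929.975 ≈ 13930.0 km; running total=34260.8 km
Leg 4 bearing: y=sinΔλ·cosφ2=0.09370566, x=cosφ1·sinφ2-sinφ1·cosφ2·cosΔλ=0.81099122; θ=atan2(y, x)=6.5910° ≈ 6.6°
Leg 5: φ1=0.2400927, φ2=0.4403937, Δφ=0.2003010, Δλ=-0.7892798 rad; a=sin²(Δφ/2)+cosφ1·cosφ2·sin²(Δλ/2)=0.1398781439; c=2·atan2(√a, √(1-a))=0.766642760; dist=6371·c=4884.281 ≈ 4884.3 km; running total=39145.1 km
Leg 5 bearing: y=sinΔλ·cosφ2=-0.64211541, x=cosφ1·sinφ2-sinφ1·cosφ2·cosΔλ=0.26255817; θ=atan2(y, x)=-67.7606° <0 so +360° → 292.2394° ≈ 292.2°

Leg 1: dist=6253.9 km, bearing=22.3°
Leg 2: dist=10715.5 km, bearing=319.5°
Leg 3: dist=3361.4 km, bearing=39.8°
Leg 4: dist=13930.0 km, bearing=6.6°
Leg 5: dist=4884.3 km, bearing=292.2°
Total: 39145.1 km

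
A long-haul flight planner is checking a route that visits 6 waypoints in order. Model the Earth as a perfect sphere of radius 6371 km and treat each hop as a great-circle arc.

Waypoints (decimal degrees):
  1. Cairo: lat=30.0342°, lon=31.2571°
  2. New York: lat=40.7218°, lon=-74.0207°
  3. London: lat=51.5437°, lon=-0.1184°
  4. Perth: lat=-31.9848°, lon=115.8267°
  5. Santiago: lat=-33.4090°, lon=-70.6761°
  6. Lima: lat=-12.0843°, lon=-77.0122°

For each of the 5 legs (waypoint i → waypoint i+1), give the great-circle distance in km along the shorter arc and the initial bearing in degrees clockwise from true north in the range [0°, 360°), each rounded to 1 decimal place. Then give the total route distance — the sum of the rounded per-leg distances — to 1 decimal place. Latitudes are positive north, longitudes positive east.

Leg 1: φ1=0.5241957, φ2=0.7107295, Δφ=0.1865338, Δλ=-1.8374442 rad; a=sin²(Δφ/2)+cosφ1·cosφ2·sin²(Δλ/2)=0.4231785979; c=2·atan2(√a, √(1-a))=1.416542525; dist=6371·c=9024.792 ≈ 9024.8 km; running total=9024.8 km
Leg 1 bearing: y=sinΔλ·cosφ2=-0.73110216, x=cosφ1·sinφ2-sinφ1·cosφ2·cosΔλ=0.66474320; θ=atan2(y, x)=-47.7218° <0 so +360° → 312.2782° ≈ 312.3°
Leg 2: φ1=0.7107295, φ2=0.8996073, Δφ=0.1888778, Δλ=1.2898385 rad; a=sin²(Δφ/2)+cosφ1·cosφ2·sin²(Δλ/2)=0.1792175469; c=2·atan2(√a, √(1-a))=0.874259685; dist=6371·c=5569.908 ≈ 5569.9 km; running total=14594.7 km
Leg 2 bearing: y=sinΔλ·cosφ2=0.59753234, x=cosφ1·sinφ2-sinφ1·cosφ2·cosΔλ=0.48098812; θ=atan2(y, x)=51.1674° ≈ 51.2°
Leg 3: φ1=0.8996073, φ2=-0.5582401, Δφ=-1.4578473, Δλ=2.0236237 rad; a=sin²(Δφ/2)+cosφ1·cosφ2·sin²(Δλ/2)=0.8227911535; c=2·atan2(√a, √(1-a))=2.272581855; dist=6371·c=14478.619 ≈ 14478.6 km; running total=29073.3 km
Leg 3 bearing: y=sinΔλ·cosφ2=0.76270283, x=cosφ1·sinφ2-sinφ1·cosφ2·cosΔλ=-0.03883137; θ=atan2(y, x)=92.9146° ≈ 92.9°
Leg 4: φ1=-0.5582401, φ2=-0.5830970, Δφ=-0.0248570, Δλ=-3.2550879 rad; a=sin²(Δφ/2)+cosφ1·cosφ2·sin²(Δλ/2)=0.7059119544; c=2·atan2(√a, √(1-a))=1.995251002; dist=6371·c=12711.744 ≈ 12711.7 km; running total=41785.0 km
Leg 4 bearing: y=sinΔλ·cosφ2=0.09453820, x=cosφ1·sinφ2-sinφ1·cosφ2·cosΔλ=-0.90634629; θ=atan2(y, x)=174.0452° ≈ 174.0°
Leg 5: φ1=-0.5830970, φ2=-0.2109108, Δφ=0.3721862, Δλ=-0.1105858 rad; a=sin²(Δφ/2)+cosφ1·cosφ2·sin²(Δλ/2)=0.0367257524; c=2·atan2(√a, √(1-a))=0.385664962; dist=6371·c=2457.071 ≈ 2457.1 km; running total=44242.1 km
Leg 5 bearing: y=sinΔλ·cosφ2=-0.10791503, x=cosφ1·sinφ2-sinφ1·cosφ2·cosΔλ=0.36036403; θ=atan2(y, x)=-16.6709° <0 so +360° → 343.3291° ≈ 343.3°

Leg 1: dist=9024.8 km, bearing=312.3°
Leg 2: dist=5569.9 km, bearing=51.2°
Leg 3: dist=14478.6 km, bearing=92.9°
Leg 4: dist=12711.7 km, bearing=174.0°
Leg 5: dist=2457.1 km, bearing=343.3°
Total: 44242.1 km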